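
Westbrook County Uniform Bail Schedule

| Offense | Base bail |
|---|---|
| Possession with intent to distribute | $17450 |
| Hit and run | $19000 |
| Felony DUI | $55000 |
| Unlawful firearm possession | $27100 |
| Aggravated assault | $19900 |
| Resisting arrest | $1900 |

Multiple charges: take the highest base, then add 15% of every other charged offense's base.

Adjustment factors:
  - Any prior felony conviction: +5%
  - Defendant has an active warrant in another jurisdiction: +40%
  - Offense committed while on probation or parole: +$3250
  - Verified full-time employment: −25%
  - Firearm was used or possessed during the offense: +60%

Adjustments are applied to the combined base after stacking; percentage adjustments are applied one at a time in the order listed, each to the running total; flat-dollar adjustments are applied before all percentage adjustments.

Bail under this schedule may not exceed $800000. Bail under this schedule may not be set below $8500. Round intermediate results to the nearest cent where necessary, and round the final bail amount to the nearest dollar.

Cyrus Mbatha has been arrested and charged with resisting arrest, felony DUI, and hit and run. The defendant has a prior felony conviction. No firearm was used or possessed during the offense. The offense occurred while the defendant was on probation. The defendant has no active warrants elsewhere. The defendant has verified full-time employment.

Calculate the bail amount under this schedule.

Base amounts from the schedule: resisting arrest $1900; felony DUI $55000; hit and run $19000.
Stacking rule: highest base plus 15% of each additional charge. Highest is felony DUI at $55000. Additional: $1900 × 15% = $285; $19000 × 15% = $2850. Combined base = $55000 + $3135 = $58135.
Offense committed while on probation or parole (+$3250 flat): $58135 + $3250 = $61385.
Any prior felony conviction (+5%): $61385 × 1.05 = $64454.25.
Verified full-time employment (−25%): $64454.25 × 0.75 = $48340.69.
$48340.69 is within the $800000 maximum.
$48340.69 is at or above the $8500 minimum.
Rounded to the nearest dollar: $48341.

$48341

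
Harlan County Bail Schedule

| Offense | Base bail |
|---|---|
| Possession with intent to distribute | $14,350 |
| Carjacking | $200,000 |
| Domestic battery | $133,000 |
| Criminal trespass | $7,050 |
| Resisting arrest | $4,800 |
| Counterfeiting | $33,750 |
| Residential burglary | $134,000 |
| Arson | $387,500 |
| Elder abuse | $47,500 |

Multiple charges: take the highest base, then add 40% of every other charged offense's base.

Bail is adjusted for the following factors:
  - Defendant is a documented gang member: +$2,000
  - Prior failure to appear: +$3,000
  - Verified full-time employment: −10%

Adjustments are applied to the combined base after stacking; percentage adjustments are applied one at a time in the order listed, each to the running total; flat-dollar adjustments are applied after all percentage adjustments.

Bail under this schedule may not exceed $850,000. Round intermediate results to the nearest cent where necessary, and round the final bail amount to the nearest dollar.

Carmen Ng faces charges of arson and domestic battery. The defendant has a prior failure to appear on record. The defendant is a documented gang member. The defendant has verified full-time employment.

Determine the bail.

$401,630

Base amounts from the schedule: arson $387,500; domestic battery $133,000.
Stacking rule: highest base plus 40% of each additional charge. Highest is arson at $387,500. Additional: $133,000 × 40% = $53,200. Combined base = $387,500 + $53,200 = $440,700.
Verified full-time employment (−10%): $440,700 × 0.9 = $396,630.
Defendant is a documented gang member (+$2,000 flat): $396,630 + $2,000 = $398,630.
Prior failure to appear (+$3,000 flat): $398,630 + $3,000 = $401,630.
$401,630 is within the $850,000 maximum.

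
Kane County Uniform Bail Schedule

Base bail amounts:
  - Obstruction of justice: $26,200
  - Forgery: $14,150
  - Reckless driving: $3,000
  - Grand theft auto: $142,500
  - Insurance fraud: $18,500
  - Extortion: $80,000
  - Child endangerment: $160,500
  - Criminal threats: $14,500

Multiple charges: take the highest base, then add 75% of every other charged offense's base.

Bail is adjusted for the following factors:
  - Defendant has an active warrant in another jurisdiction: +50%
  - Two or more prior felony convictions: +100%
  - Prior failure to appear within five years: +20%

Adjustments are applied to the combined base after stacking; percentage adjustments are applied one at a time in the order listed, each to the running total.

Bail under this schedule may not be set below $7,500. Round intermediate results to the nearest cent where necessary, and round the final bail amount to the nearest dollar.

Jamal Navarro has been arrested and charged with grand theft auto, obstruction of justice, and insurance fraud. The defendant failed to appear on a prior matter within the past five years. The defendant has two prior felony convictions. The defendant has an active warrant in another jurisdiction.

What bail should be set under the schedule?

$633,690

Base amounts from the schedule: grand theft auto $142,500; obstruction of justice $26,200; insurance fraud $18,500.
Stacking rule: highest base plus 75% of each additional charge. Highest is grand theft auto at $142,500. Additional: $26,200 × 75% = $19,650; $18,500 × 75% = $13,875. Combined base = $142,500 + $33,525 = $176,025.
Defendant has an active warrant in another jurisdiction (+50%): $176,025 × 1.5 = $264,037.50.
Two or more prior felony convictions (+100%): $264,037.50 × 2 = $528,075.
Prior failure to appear within five years (+20%): $528,075 × 1.2 = $633,690.
$633,690 is at or above the $7,500 minimum.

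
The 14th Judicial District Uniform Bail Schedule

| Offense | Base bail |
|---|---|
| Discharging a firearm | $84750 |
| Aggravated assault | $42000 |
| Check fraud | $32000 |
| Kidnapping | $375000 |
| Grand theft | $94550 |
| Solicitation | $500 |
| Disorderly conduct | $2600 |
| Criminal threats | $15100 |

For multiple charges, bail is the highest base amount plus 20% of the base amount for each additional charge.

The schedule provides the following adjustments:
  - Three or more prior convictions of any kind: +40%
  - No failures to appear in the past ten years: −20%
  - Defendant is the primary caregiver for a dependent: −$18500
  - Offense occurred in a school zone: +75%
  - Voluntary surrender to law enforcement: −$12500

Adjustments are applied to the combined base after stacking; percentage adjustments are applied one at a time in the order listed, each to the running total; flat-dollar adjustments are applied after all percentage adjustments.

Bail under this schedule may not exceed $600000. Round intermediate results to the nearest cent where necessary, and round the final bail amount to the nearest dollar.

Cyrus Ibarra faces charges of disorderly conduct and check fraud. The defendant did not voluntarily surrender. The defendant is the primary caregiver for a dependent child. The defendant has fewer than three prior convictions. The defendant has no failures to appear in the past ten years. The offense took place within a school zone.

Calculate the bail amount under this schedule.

$27028

Base amounts from the schedule: disorderly conduct $2600; check fraud $32000.
Stacking rule: highest base plus 20% of each additional charge. Highest is check fraud at $32000. Additional: $2600 × 20% = $520. Combined base = $32000 + $520 = $32520.
No failures to appear in the past ten years (−20%): $32520 × 0.8 = $26016.
Offense occurred in a school zone (+75%): $26016 × 1.75 = $45528.
Defendant is the primary caregiver for a dependent (−$18500 flat): $45528 − $18500 = $27028.
$27028 is within the $600000 maximum.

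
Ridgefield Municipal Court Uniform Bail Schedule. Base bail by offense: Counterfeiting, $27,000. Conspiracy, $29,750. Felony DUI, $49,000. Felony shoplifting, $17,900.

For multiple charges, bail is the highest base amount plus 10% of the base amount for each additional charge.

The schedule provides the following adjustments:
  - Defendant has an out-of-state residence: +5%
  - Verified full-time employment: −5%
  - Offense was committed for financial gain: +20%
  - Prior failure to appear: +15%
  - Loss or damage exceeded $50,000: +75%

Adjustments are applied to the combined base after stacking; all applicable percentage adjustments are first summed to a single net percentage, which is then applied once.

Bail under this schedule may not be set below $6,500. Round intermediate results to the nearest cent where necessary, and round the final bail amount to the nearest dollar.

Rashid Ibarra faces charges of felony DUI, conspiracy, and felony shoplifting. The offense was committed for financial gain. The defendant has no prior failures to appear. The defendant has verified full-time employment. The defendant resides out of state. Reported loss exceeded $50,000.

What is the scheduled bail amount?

Base amounts from the schedule: felony DUI $49,000; conspiracy $29,750; felony shoplifting $17,900.
Stacking rule: highest base plus 10% of each additional charge. Highest is felony DUI at $49,000. Additional: $29,750 × 10% = $2,975; $17,900 × 10% = $1,790. Combined base = $49,000 + $4,765 = $53,765.
Net percentage adjustment: +5% −5% +20% +75% = +95%. $53,765 × 1.95 = $104,841.75.
$104,841.75 is at or above the $6,500 minimum.
Rounded to the nearest dollar: $104,842.

$104,842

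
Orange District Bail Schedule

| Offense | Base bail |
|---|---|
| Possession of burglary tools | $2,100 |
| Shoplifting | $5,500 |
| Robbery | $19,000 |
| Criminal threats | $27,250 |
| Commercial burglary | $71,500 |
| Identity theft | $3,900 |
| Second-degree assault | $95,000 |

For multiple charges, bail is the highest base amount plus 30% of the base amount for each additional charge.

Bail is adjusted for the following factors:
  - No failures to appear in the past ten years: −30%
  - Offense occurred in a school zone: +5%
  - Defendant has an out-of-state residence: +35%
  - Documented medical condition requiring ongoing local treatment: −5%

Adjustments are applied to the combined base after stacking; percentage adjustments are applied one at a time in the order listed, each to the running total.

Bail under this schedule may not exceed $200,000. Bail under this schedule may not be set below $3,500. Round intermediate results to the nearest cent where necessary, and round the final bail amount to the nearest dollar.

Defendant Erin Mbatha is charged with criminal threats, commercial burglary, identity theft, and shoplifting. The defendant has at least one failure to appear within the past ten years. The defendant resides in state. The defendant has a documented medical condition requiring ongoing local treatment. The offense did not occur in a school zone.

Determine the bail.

Base amounts from the schedule: criminal threats $27,250; commercial burglary $71,500; identity theft $3,900; shoplifting $5,500.
Stacking rule: highest base plus 30% of each additional charge. Highest is commercial burglary at $71,500. Additional: $27,250 × 30% = $8,175; $3,900 × 30% = $1,170; $5,500 × 30% = $1,650. Combined base = $71,500 + $10,995 = $82,495.
Documented medical condition requiring ongoing local treatment (−5%): $82,495 × 0.95 = $78,370.25.
$78,370.25 is within the $200,000 maximum.
$78,370.25 is at or above the $3,500 minimum.
Rounded to the nearest dollar: $78,370.

$78,370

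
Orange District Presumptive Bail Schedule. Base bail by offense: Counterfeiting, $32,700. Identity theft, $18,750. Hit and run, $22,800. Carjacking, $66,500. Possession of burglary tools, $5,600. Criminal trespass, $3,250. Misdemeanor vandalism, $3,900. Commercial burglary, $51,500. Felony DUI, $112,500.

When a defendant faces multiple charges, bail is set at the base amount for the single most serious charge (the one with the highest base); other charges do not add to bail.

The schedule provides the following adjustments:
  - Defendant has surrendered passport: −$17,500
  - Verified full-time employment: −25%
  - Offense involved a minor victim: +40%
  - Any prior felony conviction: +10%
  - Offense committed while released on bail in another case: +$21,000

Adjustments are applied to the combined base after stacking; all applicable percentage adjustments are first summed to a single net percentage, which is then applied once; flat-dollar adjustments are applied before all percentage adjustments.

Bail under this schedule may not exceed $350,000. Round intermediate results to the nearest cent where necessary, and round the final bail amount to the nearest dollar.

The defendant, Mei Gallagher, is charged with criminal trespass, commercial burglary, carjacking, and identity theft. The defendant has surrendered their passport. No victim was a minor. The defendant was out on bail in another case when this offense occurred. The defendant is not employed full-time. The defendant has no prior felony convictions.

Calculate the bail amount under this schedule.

$70,000

Base amounts from the schedule: criminal trespass $3,250; commercial burglary $51,500; carjacking $66,500; identity theft $18,750.
Stacking rule: use the highest base only. Highest is carjacking at $66,500. Combined base = $66,500.
Defendant has surrendered passport (−$17,500 flat): $66,500 − $17,500 = $49,000.
Offense committed while released on bail in another case (+$21,000 flat): $49,000 + $21,000 = $70,000.
$70,000 is within the $350,000 maximum.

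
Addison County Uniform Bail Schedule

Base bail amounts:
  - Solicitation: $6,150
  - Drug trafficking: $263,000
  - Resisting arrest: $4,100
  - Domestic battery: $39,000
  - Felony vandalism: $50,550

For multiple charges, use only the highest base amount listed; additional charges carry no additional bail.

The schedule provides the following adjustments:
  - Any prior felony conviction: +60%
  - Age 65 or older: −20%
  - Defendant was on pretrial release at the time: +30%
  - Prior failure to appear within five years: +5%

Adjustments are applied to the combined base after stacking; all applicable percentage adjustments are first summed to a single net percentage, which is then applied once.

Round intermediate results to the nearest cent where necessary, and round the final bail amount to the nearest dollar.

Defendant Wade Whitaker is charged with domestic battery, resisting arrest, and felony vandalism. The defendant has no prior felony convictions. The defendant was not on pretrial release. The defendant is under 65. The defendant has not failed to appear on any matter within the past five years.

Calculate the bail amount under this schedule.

$50,550

Base amounts from the schedule: domestic battery $39,000; resisting arrest $4,100; felony vandalism $50,550.
Stacking rule: use the highest base only. Highest is felony vandalism at $50,550. Combined base = $50,550.
No adjustment factors apply to this defendant.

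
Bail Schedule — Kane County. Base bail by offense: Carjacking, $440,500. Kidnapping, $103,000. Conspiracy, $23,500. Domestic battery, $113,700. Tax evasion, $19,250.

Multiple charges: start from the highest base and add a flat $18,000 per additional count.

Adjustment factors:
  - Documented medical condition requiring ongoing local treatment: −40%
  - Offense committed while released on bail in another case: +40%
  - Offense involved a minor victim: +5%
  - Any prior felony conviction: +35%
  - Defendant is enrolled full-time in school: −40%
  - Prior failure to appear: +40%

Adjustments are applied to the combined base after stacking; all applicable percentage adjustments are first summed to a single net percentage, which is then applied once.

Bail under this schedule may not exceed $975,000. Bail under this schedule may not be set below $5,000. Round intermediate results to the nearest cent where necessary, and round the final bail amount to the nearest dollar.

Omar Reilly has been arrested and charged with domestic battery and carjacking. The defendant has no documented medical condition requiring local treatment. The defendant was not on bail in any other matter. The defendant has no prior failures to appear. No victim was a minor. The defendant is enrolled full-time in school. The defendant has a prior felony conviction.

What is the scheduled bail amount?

$435,575

Base amounts from the schedule: domestic battery $113,700; carjacking $440,500.
Stacking rule: highest base plus $18,000 per additional charge. Highest is carjacking at $440,500; 1 additional charge → +$18,000. Combined base = $458,500.
Net percentage adjustment: +35% −40% = −5%. $458,500 × 0.95 = $435,575.
$435,575 is within the $975,000 maximum.
$435,575 is at or above the $5,000 minimum.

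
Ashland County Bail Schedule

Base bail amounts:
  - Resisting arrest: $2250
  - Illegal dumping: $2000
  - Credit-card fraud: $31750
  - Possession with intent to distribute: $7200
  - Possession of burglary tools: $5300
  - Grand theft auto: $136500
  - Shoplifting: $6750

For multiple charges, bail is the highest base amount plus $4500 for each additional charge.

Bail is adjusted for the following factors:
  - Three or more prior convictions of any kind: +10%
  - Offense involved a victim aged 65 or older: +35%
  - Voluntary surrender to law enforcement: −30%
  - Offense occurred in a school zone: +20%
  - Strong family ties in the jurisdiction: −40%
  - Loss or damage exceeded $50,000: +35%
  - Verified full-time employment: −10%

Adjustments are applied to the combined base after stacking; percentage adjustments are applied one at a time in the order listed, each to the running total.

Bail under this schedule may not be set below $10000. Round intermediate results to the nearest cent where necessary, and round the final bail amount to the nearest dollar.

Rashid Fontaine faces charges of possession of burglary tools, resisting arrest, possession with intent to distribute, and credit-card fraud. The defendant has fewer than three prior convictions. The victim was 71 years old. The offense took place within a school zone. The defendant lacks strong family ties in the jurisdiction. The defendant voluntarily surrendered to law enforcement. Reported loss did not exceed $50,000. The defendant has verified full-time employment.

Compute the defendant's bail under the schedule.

$46182

Base amounts from the schedule: possession of burglary tools $5300; resisting arrest $2250; possession with intent to distribute $7200; credit-card fraud $31750.
Stacking rule: highest base plus $4500 per additional charge. Highest is credit-card fraud at $31750; 3 additional charges → +$13500. Combined base = $45250.
Offense involved a victim aged 65 or older (+35%): $45250 × 1.35 = $61087.50.
Voluntary surrender to law enforcement (−30%): $61087.50 × 0.7 = $42761.25.
Offense occurred in a school zone (+20%): $42761.25 × 1.2 = $51313.50.
Verified full-time employment (−10%): $51313.50 × 0.9 = $46182.15.
$46182.15 is at or above the $10000 minimum.
Rounded to the nearest dollar: $46182.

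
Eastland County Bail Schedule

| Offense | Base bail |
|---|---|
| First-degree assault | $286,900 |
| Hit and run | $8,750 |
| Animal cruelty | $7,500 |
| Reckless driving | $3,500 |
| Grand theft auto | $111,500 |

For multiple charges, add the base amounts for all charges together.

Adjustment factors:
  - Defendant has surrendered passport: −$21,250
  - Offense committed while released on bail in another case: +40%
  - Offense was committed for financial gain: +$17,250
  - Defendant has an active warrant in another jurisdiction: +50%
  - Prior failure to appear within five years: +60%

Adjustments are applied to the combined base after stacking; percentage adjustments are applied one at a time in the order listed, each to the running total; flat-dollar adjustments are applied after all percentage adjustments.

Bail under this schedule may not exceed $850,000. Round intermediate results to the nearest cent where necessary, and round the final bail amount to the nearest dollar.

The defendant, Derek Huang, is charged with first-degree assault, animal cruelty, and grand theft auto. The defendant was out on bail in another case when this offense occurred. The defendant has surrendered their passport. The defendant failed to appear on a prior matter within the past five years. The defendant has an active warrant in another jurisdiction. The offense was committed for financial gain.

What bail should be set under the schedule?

$850,000

Base amounts from the schedule: first-degree assault $286,900; animal cruelty $7,500; grand theft auto $111,500.
Stacking rule: sum of all bases. $286,900 + $7,500 + $111,500 = $405,900.
Offense committed while released on bail in another case (+40%): $405,900 × 1.4 = $568,260.
Defendant has an active warrant in another jurisdiction (+50%): $568,260 × 1.5 = $852,390.
Prior failure to appear within five years (+60%): $852,390 × 1.6 = $1,363,824.
Defendant has surrendered passport (−$21,250 flat): $1,363,824 − $21,250 = $1,342,574.
Offense was committed for financial gain (+$17,250 flat): $1,342,574 + $17,250 = $1,359,824.
Result $1,359,824 exceeds the maximum of $850,000; bail is capped at $850,000.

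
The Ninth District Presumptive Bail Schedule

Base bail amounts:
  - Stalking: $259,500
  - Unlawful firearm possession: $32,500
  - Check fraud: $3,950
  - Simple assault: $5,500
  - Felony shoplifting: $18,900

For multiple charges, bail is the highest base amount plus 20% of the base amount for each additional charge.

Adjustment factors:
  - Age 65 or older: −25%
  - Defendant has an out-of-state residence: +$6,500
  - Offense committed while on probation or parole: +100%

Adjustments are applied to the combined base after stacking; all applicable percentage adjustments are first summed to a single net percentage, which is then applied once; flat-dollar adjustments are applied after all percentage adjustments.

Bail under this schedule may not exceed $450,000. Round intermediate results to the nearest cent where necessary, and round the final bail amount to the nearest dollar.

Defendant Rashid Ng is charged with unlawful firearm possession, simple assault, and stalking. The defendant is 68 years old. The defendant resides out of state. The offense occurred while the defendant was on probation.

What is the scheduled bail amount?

Base amounts from the schedule: unlawful firearm possession $32,500; simple assault $5,500; stalking $259,500.
Stacking rule: highest base plus 20% of each additional charge. Highest is stalking at $259,500. Additional: $32,500 × 20% = $6,500; $5,500 × 20% = $1,100. Combined base = $259,500 + $7,600 = $267,100.
Net percentage adjustment: −25% +100% = +75%. $267,100 × 1.75 = $467,425.
Defendant has an out-of-state residence (+$6,500 flat): $467,425 + $6,500 = $473,925.
Result $473,925 exceeds the maximum of $450,000; bail is capped at $450,000.

$450,000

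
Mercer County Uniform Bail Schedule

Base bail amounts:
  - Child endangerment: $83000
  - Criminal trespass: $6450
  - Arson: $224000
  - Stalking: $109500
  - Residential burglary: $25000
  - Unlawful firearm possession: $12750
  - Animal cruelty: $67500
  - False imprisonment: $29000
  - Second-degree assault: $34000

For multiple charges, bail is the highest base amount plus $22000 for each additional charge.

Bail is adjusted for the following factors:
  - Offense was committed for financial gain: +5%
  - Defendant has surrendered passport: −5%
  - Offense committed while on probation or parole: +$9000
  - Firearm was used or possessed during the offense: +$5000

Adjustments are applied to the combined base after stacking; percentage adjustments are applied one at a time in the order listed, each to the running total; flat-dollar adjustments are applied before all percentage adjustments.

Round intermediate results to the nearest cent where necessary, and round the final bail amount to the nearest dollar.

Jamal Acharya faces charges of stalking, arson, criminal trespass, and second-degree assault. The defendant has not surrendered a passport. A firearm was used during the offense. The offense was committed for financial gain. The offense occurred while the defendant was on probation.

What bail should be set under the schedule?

$319200

Base amounts from the schedule: stalking $109500; arson $224000; criminal trespass $6450; second-degree assault $34000.
Stacking rule: highest base plus $22000 per additional charge. Highest is arson at $224000; 3 additional charges → +$66000. Combined base = $290000.
Offense committed while on probation or parole (+$9000 flat): $290000 + $9000 = $299000.
Firearm was used or possessed during the offense (+$5000 flat): $299000 + $5000 = $304000.
Offense was committed for financial gain (+5%): $304000 × 1.05 = $319200.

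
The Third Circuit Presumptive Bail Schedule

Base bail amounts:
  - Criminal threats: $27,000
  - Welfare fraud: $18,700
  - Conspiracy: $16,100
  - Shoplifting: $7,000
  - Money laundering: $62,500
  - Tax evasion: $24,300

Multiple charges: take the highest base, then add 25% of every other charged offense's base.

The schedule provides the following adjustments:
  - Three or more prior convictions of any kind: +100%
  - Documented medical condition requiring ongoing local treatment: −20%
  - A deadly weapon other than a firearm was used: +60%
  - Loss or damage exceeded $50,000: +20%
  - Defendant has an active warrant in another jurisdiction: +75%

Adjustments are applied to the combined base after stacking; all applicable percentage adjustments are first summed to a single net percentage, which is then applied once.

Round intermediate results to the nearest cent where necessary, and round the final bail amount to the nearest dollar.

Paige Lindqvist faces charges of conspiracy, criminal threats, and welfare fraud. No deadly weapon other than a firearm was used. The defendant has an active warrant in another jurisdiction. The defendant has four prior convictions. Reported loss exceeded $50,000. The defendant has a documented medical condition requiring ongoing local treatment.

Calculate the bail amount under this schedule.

Base amounts from the schedule: conspiracy $16,100; criminal threats $27,000; welfare fraud $18,700.
Stacking rule: highest base plus 25% of each additional charge. Highest is criminal threats at $27,000. Additional: $16,100 × 25% = $4,025; $18,700 × 25% = $4,675. Combined base = $27,000 + $8,700 = $35,700.
Net percentage adjustment: +100% −20% +20% +75% = +175%. $35,700 × 2.75 = $98,175.

$98,175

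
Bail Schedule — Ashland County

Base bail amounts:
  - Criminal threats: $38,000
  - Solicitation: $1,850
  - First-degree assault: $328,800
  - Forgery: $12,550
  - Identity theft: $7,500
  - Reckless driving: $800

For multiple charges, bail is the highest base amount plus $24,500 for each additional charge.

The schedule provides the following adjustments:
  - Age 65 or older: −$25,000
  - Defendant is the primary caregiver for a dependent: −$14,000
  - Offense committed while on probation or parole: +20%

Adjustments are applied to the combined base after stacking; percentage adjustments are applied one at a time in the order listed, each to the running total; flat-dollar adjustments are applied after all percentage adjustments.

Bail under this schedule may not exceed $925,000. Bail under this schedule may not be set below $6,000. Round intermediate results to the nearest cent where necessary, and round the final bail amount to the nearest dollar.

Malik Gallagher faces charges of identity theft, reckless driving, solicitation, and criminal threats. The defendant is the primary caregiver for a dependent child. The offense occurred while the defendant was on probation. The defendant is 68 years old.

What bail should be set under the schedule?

Base amounts from the schedule: identity theft $7,500; reckless driving $800; solicitation $1,850; criminal threats $38,000.
Stacking rule: highest base plus $24,500 per additional charge. Highest is criminal threats at $38,000; 3 additional charges → +$73,500. Combined base = $111,500.
Offense committed while on probation or parole (+20%): $111,500 × 1.2 = $133,800.
Age 65 or older (−$25,000 flat): $133,800 − $25,000 = $108,800.
Defendant is the primary caregiver for a dependent (−$14,000 flat): $108,800 − $14,000 = $94,800.
$94,800 is within the $925,000 maximum.
$94,800 is at or above the $6,000 minimum.

$94,800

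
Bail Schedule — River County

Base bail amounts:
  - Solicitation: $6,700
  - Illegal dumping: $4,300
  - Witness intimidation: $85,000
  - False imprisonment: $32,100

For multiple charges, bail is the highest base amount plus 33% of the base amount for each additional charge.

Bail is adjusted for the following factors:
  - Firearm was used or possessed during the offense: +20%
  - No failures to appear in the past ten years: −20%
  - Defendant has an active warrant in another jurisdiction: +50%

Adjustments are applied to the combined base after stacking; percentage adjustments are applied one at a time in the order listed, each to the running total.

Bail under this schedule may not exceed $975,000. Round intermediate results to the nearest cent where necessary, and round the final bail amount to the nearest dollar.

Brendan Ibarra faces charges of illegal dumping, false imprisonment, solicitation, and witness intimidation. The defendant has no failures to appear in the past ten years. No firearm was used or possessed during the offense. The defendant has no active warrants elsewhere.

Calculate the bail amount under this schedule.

Base amounts from the schedule: illegal dumping $4,300; false imprisonment $32,100; solicitation $6,700; witness intimidation $85,000.
Stacking rule: highest base plus 33% of each additional charge. Highest is witness intimidation at $85,000. Additional: $4,300 × 33% = $1,419; $32,100 × 33% = $10,593; $6,700 × 33% = $2,211. Combined base = $85,000 + $14,223 = $99,223.
No failures to appear in the past ten years (−20%): $99,223 × 0.8 = $79,378.40.
$79,378.40 is within the $975,000 maximum.
Rounded to the nearest dollar: $79,378.

$79,378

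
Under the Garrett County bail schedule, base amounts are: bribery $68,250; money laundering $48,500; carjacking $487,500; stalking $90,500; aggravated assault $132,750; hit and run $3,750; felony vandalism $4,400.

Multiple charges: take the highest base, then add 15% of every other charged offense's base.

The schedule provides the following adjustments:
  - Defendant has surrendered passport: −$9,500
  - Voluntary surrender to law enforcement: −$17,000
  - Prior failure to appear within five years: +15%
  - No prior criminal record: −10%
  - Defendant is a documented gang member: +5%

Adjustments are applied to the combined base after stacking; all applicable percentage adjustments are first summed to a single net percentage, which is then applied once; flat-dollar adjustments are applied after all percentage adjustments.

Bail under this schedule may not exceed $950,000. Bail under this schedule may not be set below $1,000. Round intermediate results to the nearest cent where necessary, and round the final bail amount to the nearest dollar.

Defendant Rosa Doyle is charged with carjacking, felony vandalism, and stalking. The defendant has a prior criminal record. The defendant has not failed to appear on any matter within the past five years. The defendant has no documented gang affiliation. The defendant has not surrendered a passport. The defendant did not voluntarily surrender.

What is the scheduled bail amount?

$501,735

Base amounts from the schedule: carjacking $487,500; felony vandalism $4,400; stalking $90,500.
Stacking rule: highest base plus 15% of each additional charge. Highest is carjacking at $487,500. Additional: $4,400 × 15% = $660; $90,500 × 15% = $13,575. Combined base = $487,500 + $14,235 = $501,735.
No adjustment factors apply to this defendant.
$501,735 is within the $950,000 maximum.
$501,735 is at or above the $1,000 minimum.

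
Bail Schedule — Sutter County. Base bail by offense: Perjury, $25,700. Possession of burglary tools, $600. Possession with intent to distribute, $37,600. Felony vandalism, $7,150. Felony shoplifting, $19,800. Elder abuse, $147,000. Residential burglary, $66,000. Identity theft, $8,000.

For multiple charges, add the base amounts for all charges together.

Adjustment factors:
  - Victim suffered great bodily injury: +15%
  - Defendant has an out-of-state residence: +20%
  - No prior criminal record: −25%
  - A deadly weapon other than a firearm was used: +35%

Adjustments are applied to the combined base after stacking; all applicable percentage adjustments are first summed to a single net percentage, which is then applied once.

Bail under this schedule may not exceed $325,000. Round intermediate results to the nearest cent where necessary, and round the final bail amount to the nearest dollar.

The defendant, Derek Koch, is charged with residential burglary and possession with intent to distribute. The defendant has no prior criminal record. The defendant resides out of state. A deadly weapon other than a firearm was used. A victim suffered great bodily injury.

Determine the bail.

$150,220

Base amounts from the schedule: residential burglary $66,000; possession with intent to distribute $37,600.
Stacking rule: sum of all bases. $66,000 + $37,600 = $103,600.
Net percentage adjustment: +15% +20% −25% +35% = +45%. $103,600 × 1.45 = $150,220.
$150,220 is within the $325,000 maximum.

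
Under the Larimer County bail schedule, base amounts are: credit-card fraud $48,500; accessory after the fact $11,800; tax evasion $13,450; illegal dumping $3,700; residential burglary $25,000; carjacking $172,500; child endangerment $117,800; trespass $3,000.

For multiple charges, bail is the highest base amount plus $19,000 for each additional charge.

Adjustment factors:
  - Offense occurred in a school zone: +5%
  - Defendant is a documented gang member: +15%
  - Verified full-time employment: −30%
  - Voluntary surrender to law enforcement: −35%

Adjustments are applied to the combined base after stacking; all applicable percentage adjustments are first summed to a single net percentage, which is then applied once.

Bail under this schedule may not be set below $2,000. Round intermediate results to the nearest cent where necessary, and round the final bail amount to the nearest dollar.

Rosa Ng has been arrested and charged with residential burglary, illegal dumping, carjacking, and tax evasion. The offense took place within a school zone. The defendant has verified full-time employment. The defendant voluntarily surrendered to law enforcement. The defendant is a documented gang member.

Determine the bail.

$126,225

Base amounts from the schedule: residential burglary $25,000; illegal dumping $3,700; carjacking $172,500; tax evasion $13,450.
Stacking rule: highest base plus $19,000 per additional charge. Highest is carjacking at $172,500; 3 additional charges → +$57,000. Combined base = $229,500.
Net percentage adjustment: +5% +15% −30% −35% = −45%. $229,500 × 0.55 = $126,225.
$126,225 is at or above the $2,000 minimum.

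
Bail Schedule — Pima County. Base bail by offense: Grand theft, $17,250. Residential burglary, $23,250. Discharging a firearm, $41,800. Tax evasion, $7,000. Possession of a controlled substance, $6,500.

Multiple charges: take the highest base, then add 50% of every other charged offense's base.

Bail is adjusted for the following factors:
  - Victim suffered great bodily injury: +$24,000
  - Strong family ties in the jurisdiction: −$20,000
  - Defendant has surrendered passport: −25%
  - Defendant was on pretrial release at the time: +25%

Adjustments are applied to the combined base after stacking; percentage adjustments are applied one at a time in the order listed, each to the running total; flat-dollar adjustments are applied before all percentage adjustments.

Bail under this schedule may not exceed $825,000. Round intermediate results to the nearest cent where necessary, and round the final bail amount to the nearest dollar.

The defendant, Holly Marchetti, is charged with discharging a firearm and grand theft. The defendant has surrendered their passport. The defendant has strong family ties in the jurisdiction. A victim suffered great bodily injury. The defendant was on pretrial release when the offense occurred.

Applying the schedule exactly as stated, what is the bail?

$51,023

Base amounts from the schedule: discharging a firearm $41,800; grand theft $17,250.
Stacking rule: highest base plus 50% of each additional charge. Highest is discharging a firearm at $41,800. Additional: $17,250 × 50% = $8,625. Combined base = $41,800 + $8,625 = $50,425.
Victim suffered great bodily injury (+$24,000 flat): $50,425 + $24,000 = $74,425.
Strong family ties in the jurisdiction (−$20,000 flat): $74,425 − $20,000 = $54,425.
Defendant has surrendered passport (−25%): $54,425 × 0.75 = $40,818.75.
Defendant was on pretrial release at the time (+25%): $40,818.75 × 1.25 = $51,023.44.
$51,023.44 is within the $825,000 maximum.
Rounded to the nearest dollar: $51,023.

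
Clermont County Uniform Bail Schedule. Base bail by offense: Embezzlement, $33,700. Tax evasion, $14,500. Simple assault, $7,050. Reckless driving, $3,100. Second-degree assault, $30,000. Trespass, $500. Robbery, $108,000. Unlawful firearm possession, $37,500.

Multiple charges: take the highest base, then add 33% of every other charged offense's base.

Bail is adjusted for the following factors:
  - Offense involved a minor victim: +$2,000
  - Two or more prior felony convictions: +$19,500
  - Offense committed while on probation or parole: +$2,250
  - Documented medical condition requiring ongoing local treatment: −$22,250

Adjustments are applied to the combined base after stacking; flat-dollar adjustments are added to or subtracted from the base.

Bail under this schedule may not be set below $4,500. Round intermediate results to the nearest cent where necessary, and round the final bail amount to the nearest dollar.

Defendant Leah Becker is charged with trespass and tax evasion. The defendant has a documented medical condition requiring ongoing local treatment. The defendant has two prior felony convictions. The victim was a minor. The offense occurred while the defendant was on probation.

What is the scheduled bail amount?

Base amounts from the schedule: trespass $500; tax evasion $14,500.
Stacking rule: highest base plus 33% of each additional charge. Highest is tax evasion at $14,500. Additional: $500 × 33% = $165. Combined base = $14,500 + $165 = $14,665.
Offense involved a minor victim (+$2,000 flat): $14,665 + $2,000 = $16,665.
Two or more prior felony convictions (+$19,500 flat): $16,665 + $19,500 = $36,165.
Offense committed while on probation or parole (+$2,250 flat): $36,165 + $2,250 = $38,415.
Documented medical condition requiring ongoing local treatment (−$22,250 flat): $38,415 − $22,250 = $16,165.
$16,165 is at or above the $4,500 minimum.

$16,165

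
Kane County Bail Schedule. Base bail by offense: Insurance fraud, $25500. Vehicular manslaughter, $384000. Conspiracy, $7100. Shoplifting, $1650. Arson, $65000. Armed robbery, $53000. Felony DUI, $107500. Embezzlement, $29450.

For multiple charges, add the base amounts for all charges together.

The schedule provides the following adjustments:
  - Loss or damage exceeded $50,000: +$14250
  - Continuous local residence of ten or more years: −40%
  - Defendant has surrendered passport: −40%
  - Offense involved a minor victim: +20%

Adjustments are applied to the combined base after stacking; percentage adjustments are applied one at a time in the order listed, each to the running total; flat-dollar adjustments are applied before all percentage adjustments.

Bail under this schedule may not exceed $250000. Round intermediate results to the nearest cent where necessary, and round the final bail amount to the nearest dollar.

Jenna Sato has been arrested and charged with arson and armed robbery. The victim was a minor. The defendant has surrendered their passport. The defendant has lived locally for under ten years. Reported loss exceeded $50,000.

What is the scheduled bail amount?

$95220

Base amounts from the schedule: arson $65000; armed robbery $53000.
Stacking rule: sum of all bases. $65000 + $53000 = $118000.
Loss or damage exceeded $50,000 (+$14250 flat): $118000 + $14250 = $132250.
Defendant has surrendered passport (−40%): $132250 × 0.6 = $79350.
Offense involved a minor victim (+20%): $79350 × 1.2 = $95220.
$95220 is within the $250000 maximum.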